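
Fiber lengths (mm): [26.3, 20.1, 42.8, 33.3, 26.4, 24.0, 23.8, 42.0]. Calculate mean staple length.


Formula: Mean = sum of lengths / count
Sum = 26.3 + 20.1 + 42.8 + 33.3 + 26.4 + 24.0 + 23.8 + 42.0
Sum = 238.7 mm
Mean = 238.7 / 8 = 29.84 mm

29.84 mm


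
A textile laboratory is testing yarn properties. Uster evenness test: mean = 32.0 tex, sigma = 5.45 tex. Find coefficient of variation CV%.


Formula: CV% = (standard deviation / mean) * 100
Step 1: Ratio = 5.45 / 32.0 = 0.170313
Step 2: CV% = 0.170313 * 100 = 17.0313% ≈ 17.0%

17.0%


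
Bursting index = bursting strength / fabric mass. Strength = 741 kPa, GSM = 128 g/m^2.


Formula: Bursting Index = Bursting Strength / Fabric GSM
BI = 741 kPa / 128 g/m^2
BI = 5.789 kPa/(g/m^2)

5.789 kPa/(g/m^2)


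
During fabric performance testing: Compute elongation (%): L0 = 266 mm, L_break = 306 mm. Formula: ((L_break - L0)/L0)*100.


Formula: Elongation (%) = ((L_break - L0) / L0) * 100
Step 1: Extension = 306 - 266 = 40 mm
Step 2: Elongation = (40 / 266) * 100
Step 3: Elongation = 0.150376 * 100 = 15.0376% ≈ 15.0%

15.0%


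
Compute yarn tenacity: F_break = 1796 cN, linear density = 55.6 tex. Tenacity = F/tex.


Formula: Tenacity = Breaking force / Linear density
Tenacity = 1796 cN / 55.6 tex
Tenacity = 32.30 cN/tex

32.30 cN/tex


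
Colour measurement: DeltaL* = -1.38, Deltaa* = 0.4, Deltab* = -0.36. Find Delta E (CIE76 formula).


Formula: Delta E = sqrt(dL*^2 + da*^2 + db*^2)
Step 1: dL*^2 = (-1.38)^2 = 1.9044
Step 2: da*^2 = 0.4^2 = 0.16
Step 3: db*^2 = (-0.36)^2 = 0.1296
Step 4: Sum = 1.9044 + 0.16 + 0.1296 = 2.194
Step 5: Delta E = sqrt(2.194) = 1.48

1.48 Delta E


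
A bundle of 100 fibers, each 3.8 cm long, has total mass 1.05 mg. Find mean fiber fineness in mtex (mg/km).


Formula: fineness (mtex) = mass (mg) / total length (km) = (mass_mg / total_length_m) * 1000
Step 1: Convert fiber length: 3.8 cm = 0.038 m
Step 2: Total fiber length = 100 * 0.038 = 3.8 m
Step 3: Linear density = 1.05 mg / 3.8 m = 0.2763 mg/m
Step 4: fineness = 0.2763 * 1000 = 276.3 mtex

276.3 mtex


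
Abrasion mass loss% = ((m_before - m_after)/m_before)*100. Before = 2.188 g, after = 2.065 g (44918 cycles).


Formula: Mass loss% = ((m_before - m_after) / m_before) * 100
Step 1: Mass loss = 2.188 - 2.065 = 0.123 g
Step 2: Ratio = 0.123 / 2.188 = 0.0562157
Step 3: Mass loss% = 0.0562157 * 100 = 5.62157% ≈ 5.62%

5.62%


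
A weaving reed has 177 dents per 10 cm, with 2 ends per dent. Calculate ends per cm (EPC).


Formula: EPC = (dents per 10 cm * ends per dent) / 10
Step 1: Total ends per 10 cm = 177 * 2 = 354
Step 2: EPC = 354 / 10 = 35.4 ends/cm

35.4 ends/cm


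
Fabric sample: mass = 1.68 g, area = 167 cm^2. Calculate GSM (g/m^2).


Formula: GSM = mass_g / area_m2
Step 1: Convert area: 167 cm^2 = 167 / 10000 = 0.0167 m^2
Step 2: GSM = 1.68 g / 0.0167 m^2 = 100.6 g/m^2

100.6 g/m^2


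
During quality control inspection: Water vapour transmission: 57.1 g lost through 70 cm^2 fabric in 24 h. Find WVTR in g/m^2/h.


Formula: WVTR = mass_loss / (area * time)
Step 1: Convert area: 70 cm^2 = 0.007 m^2
Step 2: WVTR = 57.1 g / (0.007 m^2 * 24 h)
Step 3: WVTR = 57.1 / 0.168 = 339.9 g/m^2/h

339.9 g/m^2/h


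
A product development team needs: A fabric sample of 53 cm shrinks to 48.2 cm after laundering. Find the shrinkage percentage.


Formula: Shrinkage% = ((L_before - L_after) / L_before) * 100
Step 1: Shrinkage = 53 - 48.2 = 4.8 cm
Step 2: Shrinkage% = (4.8 / 53) * 100
Step 3: Shrinkage% = 0.090566 * 100 = 9.0566% ≈ 9.1%

9.1%


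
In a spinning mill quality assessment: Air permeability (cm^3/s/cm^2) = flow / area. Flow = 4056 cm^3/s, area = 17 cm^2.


Formula: Air Permeability = Airflow / Test Area
AP = 4056 cm^3/s / 17 cm^2
AP = 238.6 cm^3/s/cm^2

238.6 cm^3/s/cm^2


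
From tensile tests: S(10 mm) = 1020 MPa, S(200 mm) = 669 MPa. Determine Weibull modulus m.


Formula: m = ln(L1/L2) / ln(S2/S1)
Step 1: ln(L1/L2) = ln(10/200) = -2.99573
Step 2: S2/S1 = 669/1020 = 0.65588
Step 3: ln(S2/S1) = ln(0.65588) = -0.42178
Step 4: m = -2.99573 / -0.42178 = 7.10

7.10 (Weibull m)


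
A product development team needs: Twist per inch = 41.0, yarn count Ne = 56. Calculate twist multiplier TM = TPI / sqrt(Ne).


Formula: TM = TPI / sqrt(Ne)
Step 1: sqrt(Ne) = sqrt(56) = 7.4833
Step 2: TM = 41.0 / 7.4833 = 5.48

5.48 TM


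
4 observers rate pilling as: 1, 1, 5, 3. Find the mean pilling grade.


Formula: Mean = sum / count
Sum = 1 + 1 + 5 + 3 = 10
Mean = 10 / 4 = 2.5

2.5


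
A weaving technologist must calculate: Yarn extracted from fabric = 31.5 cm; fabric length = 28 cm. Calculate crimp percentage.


Formula: Crimp% = ((L_yarn - L_fabric) / L_fabric) * 100
Step 1: Extension = 31.5 - 28 = 3.5 cm
Step 2: Crimp% = (3.5 / 28) * 100
Step 3: Crimp% = 0.125 * 100 = 12.5%

12.5%


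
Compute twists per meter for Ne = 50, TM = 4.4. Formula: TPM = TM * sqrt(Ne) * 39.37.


Formula: TPM = TM * sqrt(Ne) * 39.37
Step 1: sqrt(Ne) = sqrt(50) = 7.0711
Step 2: TM * sqrt(Ne) = 4.4 * 7.0711 = 31.1128
Step 3: TPM = 31.1128 * 39.37 = 1225 twists/m

1225 twists/m


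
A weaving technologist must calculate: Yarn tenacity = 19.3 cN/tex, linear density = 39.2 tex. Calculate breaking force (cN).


Formula: Breaking force = Tenacity * Linear density
F = 19.3 cN/tex * 39.2 tex
F = 756.56 cN

756.56 cN


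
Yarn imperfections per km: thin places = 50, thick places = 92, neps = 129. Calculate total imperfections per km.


Formula: Total = thin places + thick places + neps
Total = 50 + 92 + 129
Total = 271 imperfections/km

271 imperfections/km


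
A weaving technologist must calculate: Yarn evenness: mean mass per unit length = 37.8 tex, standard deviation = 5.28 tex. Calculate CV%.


Formula: CV% = (standard deviation / mean) * 100
Step 1: Ratio = 5.28 / 37.8 = 0.139683
Step 2: CV% = 0.139683 * 100 = 13.9683% ≈ 14.0%

14.0%


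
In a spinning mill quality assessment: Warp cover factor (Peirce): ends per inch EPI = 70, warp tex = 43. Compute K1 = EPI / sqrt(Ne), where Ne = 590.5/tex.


Formula: K1 = EPI / sqrt(Ne), with Ne = 590.5 / tex_warp
Step 1: Ne = 590.5 / 43 = 13.733
Step 2: sqrt(Ne) = sqrt(13.733) = 3.7058
Step 3: K1 = 70 / 3.7058 = 18.9

18.9


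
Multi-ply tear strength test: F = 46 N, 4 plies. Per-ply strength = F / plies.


Formula: Per-ply strength = Total force / Number of plies
Per-ply = 46 N / 4
Per-ply = 11.5 N

11.5 N


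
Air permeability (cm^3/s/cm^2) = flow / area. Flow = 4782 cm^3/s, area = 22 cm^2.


Formula: Air Permeability = Airflow / Test Area
AP = 4782 cm^3/s / 22 cm^2
AP = 217.4 cm^3/s/cm^2

217.4 cm^3/s/cm^2


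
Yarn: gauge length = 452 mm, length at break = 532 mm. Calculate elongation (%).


Formula: Elongation (%) = ((L_break - L0) / L0) * 100
Step 1: Extension = 532 - 452 = 80 mm
Step 2: Elongation = (80 / 452) * 100
Step 3: Elongation = 0.176991 * 100 = 17.6991% ≈ 17.7%

17.7%


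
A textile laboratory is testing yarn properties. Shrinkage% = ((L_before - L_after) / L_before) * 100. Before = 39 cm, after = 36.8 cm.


Formula: Shrinkage% = ((L_before - L_after) / L_before) * 100
Step 1: Shrinkage = 39 - 36.8 = 2.2 cm
Step 2: Shrinkage% = (2.2 / 39) * 100
Step 3: Shrinkage% = 0.05641 * 100 = 5.641% ≈ 5.6%

5.6%


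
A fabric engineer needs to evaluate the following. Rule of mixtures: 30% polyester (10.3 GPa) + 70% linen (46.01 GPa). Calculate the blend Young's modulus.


Formula: Blend property = (fraction_A * property_A) + (fraction_B * property_B)
Step 1: Contribution A = 30/100 * 10.3 GPa = 3.09 GPa
Step 2: Contribution B = 70/100 * 46.01 GPa = 32.207 GPa
Step 3: Blend Young's modulus = 3.09 + 32.207 = 35.297 GPa

35.297 GPa


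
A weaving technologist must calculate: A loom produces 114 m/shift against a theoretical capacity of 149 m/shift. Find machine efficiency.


Formula: Efficiency% = (Actual output / Theoretical output) * 100
Efficiency% = (114 / 149) * 100
Efficiency% = 0.765101 * 100 = 76.5101% ≈ 76.5%

76.5%


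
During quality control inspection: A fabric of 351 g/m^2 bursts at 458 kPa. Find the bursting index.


Formula: Bursting Index = Bursting Strength / Fabric GSM
BI = 458 kPa / 351 g/m^2
BI = 1.305 kPa/(g/m^2)

1.305 kPa/(g/m^2)


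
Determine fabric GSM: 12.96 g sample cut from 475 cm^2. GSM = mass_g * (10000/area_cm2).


Formula: GSM = mass_g / area_m2
Step 1: Convert area: 475 cm^2 = 475 / 10000 = 0.0475 m^2
Step 2: GSM = 12.96 g / 0.0475 m^2 = 272.8 g/m^2

272.8 g/m^2


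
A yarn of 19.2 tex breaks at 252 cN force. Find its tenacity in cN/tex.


Formula: Tenacity = Breaking force / Linear density
Tenacity = 252 cN / 19.2 tex
Tenacity = 13.13 cN/tex

13.13 cN/tex


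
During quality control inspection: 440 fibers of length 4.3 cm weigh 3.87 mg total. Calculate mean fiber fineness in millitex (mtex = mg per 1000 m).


Formula: fineness (mtex) = mass (mg) / total length (km) = (mass_mg / total_length_m) * 1000
Step 1: Convert fiber length: 4.3 cm = 0.043 m
Step 2: Total fiber length = 440 * 0.043 = 18.92 m
Step 3: Linear density = 3.87 mg / 18.92 m = 0.2045 mg/m
Step 4: fineness = 0.2045 * 1000 = 204.5 mtex

204.5 mtex


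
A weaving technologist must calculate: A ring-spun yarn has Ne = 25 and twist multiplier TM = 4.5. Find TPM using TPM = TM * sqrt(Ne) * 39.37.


Formula: TPM = TM * sqrt(Ne) * 39.37
Step 1: sqrt(Ne) = sqrt(25) = 5
Step 2: TM * sqrt(Ne) = 4.5 * 5 = 22.5
Step 3: TPM = 22.5 * 39.37 = 886 twists/m

886 twists/m


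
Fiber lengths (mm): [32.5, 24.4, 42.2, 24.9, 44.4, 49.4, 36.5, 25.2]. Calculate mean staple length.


Formula: Mean = sum of lengths / count
Sum = 32.5 + 24.4 + 42.2 + 24.9 + 44.4 + 49.4 + 36.5 + 25.2
Sum = 279.5 mm
Mean = 279.5 / 8 = 34.94 mm

34.94 mm


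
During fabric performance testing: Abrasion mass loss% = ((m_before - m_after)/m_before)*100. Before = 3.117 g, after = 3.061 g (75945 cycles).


Formula: Mass loss% = ((m_before - m_after) / m_before) * 100
Step 1: Mass loss = 3.117 - 3.061 = 0.056 g
Step 2: Ratio = 0.056 / 3.117 = 0.017966
Step 3: Mass loss% = 0.017966 * 100 = 1.7966% ≈ 1.80%

1.80%


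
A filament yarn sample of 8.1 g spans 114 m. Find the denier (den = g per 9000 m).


Formula: den = (mass_g / length_m) * 9000
Substituting: den = (8.1 / 114) * 9000
Intermediate: 8.1 / 114 = 0.07105263 g/m
den = 0.07105263 * 9000 = 639.5 denier

639.5 denier


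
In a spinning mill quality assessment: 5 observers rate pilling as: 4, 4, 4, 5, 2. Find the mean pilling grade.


Formula: Mean = sum / count
Sum = 4 + 4 + 4 + 5 + 2 = 19
Mean = 19 / 5 = 3.8

3.8


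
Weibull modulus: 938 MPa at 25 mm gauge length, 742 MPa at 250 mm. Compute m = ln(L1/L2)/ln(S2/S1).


Formula: m = ln(L1/L2) / ln(S2/S1)
Step 1: ln(L1/L2) = ln(25/250) = -2.30259
Step 2: S2/S1 = 742/938 = 0.79104
Step 3: ln(S2/S1) = ln(0.79104) = -0.23441
Step 4: m = -2.30259 / -0.23441 = 9.82

9.82 (Weibull m)


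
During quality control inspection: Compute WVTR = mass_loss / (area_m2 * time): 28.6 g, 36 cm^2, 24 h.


Formula: WVTR = mass_loss / (area * time)
Step 1: Convert area: 36 cm^2 = 0.0036 m^2
Step 2: WVTR = 28.6 g / (0.0036 m^2 * 24 h)
Step 3: WVTR = 28.6 / 0.0864 = 331.0 g/m^2/h

331.0 g/m^2/h


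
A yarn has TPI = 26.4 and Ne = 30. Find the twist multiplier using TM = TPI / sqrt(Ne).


Formula: TM = TPI / sqrt(Ne)
Step 1: sqrt(Ne) = sqrt(30) = 5.4772
Step 2: TM = 26.4 / 5.4772 = 4.82

4.82 TM


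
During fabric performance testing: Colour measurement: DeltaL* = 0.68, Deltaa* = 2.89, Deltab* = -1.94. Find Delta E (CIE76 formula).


Formula: Delta E = sqrt(dL*^2 + da*^2 + db*^2)
Step 1: dL*^2 = 0.68^2 = 0.4624
Step 2: da*^2 = 2.89^2 = 8.3521
Step 3: db*^2 = (-1.94)^2 = 3.7636
Step 4: Sum = 0.4624 + 8.3521 + 3.7636 = 12.5781
Step 5: Delta E = sqrt(12.5781) = 3.55

3.55 Delta E


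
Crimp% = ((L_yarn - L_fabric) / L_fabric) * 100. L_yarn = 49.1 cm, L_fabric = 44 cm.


Formula: Crimp% = ((L_yarn - L_fabric) / L_fabric) * 100
Step 1: Extension = 49.1 - 44 = 5.1 cm
Step 2: Crimp% = (5.1 / 44) * 100
Step 3: Crimp% = 0.115909 * 100 = 11.5909% ≈ 11.6%

11.6%


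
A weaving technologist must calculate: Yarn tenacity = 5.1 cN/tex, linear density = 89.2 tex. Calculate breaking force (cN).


Formula: Breaking force = Tenacity * Linear density
F = 5.1 cN/tex * 89.2 tex
F = 454.92 cN

454.92 cN


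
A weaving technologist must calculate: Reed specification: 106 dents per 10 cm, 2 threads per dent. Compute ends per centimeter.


Formula: EPC = (dents per 10 cm * ends per dent) / 10
Step 1: Total ends per 10 cm = 106 * 2 = 212
Step 2: EPC = 212 / 10 = 21.2 ends/cm

21.2 ends/cm


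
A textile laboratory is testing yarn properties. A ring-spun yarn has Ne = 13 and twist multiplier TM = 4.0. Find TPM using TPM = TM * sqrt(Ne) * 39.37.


Formula: TPM = TM * sqrt(Ne) * 39.37
Step 1: sqrt(Ne) = sqrt(13) = 3.6056
Step 2: TM * sqrt(Ne) = 4.0 * 3.6056 = 14.4224
Step 3: TPM = 14.4224 * 39.37 = 568 twists/m

568 twists/m


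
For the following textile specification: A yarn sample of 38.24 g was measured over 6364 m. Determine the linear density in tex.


Formula: Tex = (mass_g / length_m) * 1000
Substituting: Tex = (38.24 / 6364) * 1000
Intermediate: 38.24 / 6364 = 0.0060088 g/m
Tex = 0.0060088 * 1000 = 6.01 tex

6.01 tex


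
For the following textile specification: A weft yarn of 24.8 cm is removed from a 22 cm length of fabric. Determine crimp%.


Formula: Crimp% = ((L_yarn - L_fabric) / L_fabric) * 100
Step 1: Extension = 24.8 - 22 = 2.8 cm
Step 2: Crimp% = (2.8 / 22) * 100
Step 3: Crimp% = 0.127273 * 100 = 12.7273% ≈ 12.7%

12.7%


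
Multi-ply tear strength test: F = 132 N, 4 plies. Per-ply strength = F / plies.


Formula: Per-ply strength = Total force / Number of plies
Per-ply = 132 N / 4
Per-ply = 33 N

33 N


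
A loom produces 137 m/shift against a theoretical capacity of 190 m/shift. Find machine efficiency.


Formula: Efficiency% = (Actual output / Theoretical output) * 100
Efficiency% = (137 / 190) * 100
Efficiency% = 0.721053 * 100 = 72.1053% ≈ 72.1%

72.1%


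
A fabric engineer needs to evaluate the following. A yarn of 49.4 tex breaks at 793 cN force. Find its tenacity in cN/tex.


Formula: Tenacity = Breaking force / Linear density
Tenacity = 793 cN / 49.4 tex
Tenacity = 16.05 cN/tex

16.05 cN/tex


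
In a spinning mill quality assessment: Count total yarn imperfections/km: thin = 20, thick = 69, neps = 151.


Formula: Total = thin places + thick places + neps
Total = 20 + 69 + 151
Total = 240 imperfections/km

240 imperfections/km


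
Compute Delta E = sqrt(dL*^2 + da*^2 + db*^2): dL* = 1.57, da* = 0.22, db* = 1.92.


Formula: Delta E = sqrt(dL*^2 + da*^2 + db*^2)
Step 1: dL*^2 = 1.57^2 = 2.4649
Step 2: da*^2 = 0.22^2 = 0.0484
Step 3: db*^2 = 1.92^2 = 3.6864
Step 4: Sum = 2.4649 + 0.0484 + 3.6864 = 6.1997
Step 5: Delta E = sqrt(6.1997) = 2.49

2.49 Delta E


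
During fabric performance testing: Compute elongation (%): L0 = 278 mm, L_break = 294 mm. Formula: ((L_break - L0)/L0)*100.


Formula: Elongation (%) = ((L_break - L0) / L0) * 100
Step 1: Extension = 294 - 278 = 16 mm
Step 2: Elongation = (16 / 278) * 100
Step 3: Elongation = 0.057554 * 100 = 5.7554% ≈ 5.8%

5.8%


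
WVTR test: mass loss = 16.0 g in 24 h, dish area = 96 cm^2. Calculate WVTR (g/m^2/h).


Formula: WVTR = mass_loss / (area * time)
Step 1: Convert area: 96 cm^2 = 0.0096 m^2
Step 2: WVTR = 16.0 g / (0.0096 m^2 * 24 h)
Step 3: WVTR = 16.0 / 0.2304 = 69.4 g/m^2/h

69.4 g/m^2/h


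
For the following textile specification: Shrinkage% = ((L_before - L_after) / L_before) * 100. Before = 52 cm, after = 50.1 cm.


Formula: Shrinkage% = ((L_before - L_after) / L_before) * 100
Step 1: Shrinkage = 52 - 50.1 = 1.9 cm
Step 2: Shrinkage% = (1.9 / 52) * 100
Step 3: Shrinkage% = 0.036538 * 100 = 3.6538% ≈ 3.7%

3.7%


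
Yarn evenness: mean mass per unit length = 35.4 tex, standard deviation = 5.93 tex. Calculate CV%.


Formula: CV% = (standard deviation / mean) * 100
Step 1: Ratio = 5.93 / 35.4 = 0.167514
Step 2: CV% = 0.167514 * 100 = 16.7514% ≈ 16.8%

16.8%


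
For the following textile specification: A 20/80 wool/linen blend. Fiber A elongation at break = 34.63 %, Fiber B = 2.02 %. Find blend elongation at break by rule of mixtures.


Formula: Blend property = (fraction_A * property_A) + (fraction_B * property_B)
Step 1: Contribution A = 20/100 * 34.63 % = 6.926 %
Step 2: Contribution B = 80/100 * 2.02 % = 1.616 %
Step 3: Blend elongation at break = 6.926 + 1.616 = 8.542 %

8.542 %


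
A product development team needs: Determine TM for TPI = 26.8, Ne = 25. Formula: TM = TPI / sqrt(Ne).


Formula: TM = TPI / sqrt(Ne)
Step 1: sqrt(Ne) = sqrt(25) = 5
Step 2: TM = 26.8 / 5 = 5.36

5.36 TM


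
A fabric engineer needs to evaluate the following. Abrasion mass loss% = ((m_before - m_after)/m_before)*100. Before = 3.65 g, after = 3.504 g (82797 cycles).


Formula: Mass loss% = ((m_before - m_after) / m_before) * 100
Step 1: Mass loss = 3.65 - 3.504 = 0.146 g
Step 2: Ratio = 0.146 / 3.65 = 0.04
Step 3: Mass loss% = 0.04 * 100 = 4.00%

4.00%


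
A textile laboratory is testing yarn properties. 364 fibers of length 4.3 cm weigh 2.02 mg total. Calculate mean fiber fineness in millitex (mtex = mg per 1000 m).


Formula: fineness (mtex) = mass (mg) / total length (km) = (mass_mg / total_length_m) * 1000
Step 1: Convert fiber length: 4.3 cm = 0.043 m
Step 2: Total fiber length = 364 * 0.043 = 15.652 m
Step 3: Linear density = 2.02 mg / 15.652 m = 0.1291 mg/m
Step 4: fineness = 0.1291 * 1000 = 129.1 mtex

129.1 mtex


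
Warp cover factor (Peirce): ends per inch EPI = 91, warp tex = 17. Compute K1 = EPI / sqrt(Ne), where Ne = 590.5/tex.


Formula: K1 = EPI / sqrt(Ne), with Ne = 590.5 / tex_warp
Step 1: Ne = 590.5 / 17 = 34.735
Step 2: sqrt(Ne) = sqrt(34.735) = 5.8936
Step 3: K1 = 91 / 5.8936 = 15.4

15.4


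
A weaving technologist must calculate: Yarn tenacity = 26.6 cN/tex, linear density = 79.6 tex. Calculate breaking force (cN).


Formula: Breaking force = Tenacity * Linear density
F = 26.6 cN/tex * 79.6 tex
F = 2117.36 cN

2117.36 cN


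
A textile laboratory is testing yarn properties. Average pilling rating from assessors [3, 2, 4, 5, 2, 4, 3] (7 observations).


Formula: Mean = sum / count
Sum = 3 + 2 + 4 + 5 + 2 + 4 + 3 = 23
Mean = 23 / 7 = 3.3

3.3


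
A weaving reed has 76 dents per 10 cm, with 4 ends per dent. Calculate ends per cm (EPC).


Formula: EPC = (dents per 10 cm * ends per dent) / 10
Step 1: Total ends per 10 cm = 76 * 4 = 304
Step 2: EPC = 304 / 10 = 30.4 ends/cm

30.4 ends/cm


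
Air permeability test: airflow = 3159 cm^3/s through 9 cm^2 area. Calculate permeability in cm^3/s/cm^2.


Formula: Air Permeability = Airflow / Test Area
AP = 3159 cm^3/s / 9 cm^2
AP = 351.0 cm^3/s/cm^2

351.0 cm^3/s/cm^2


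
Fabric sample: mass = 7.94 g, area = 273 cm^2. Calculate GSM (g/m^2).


Formula: GSM = mass_g / area_m2
Step 1: Convert area: 273 cm^2 = 273 / 10000 = 0.0273 m^2
Step 2: GSM = 7.94 g / 0.0273 m^2 = 290.8 g/m^2

290.8 g/m^2


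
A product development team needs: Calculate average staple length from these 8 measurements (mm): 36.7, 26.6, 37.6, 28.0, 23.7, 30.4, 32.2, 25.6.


Formula: Mean = sum of lengths / count
Sum = 36.7 + 26.6 + 37.6 + 28.0 + 23.7 + 30.4 + 32.2 + 25.6
Sum = 240.8 mm
Mean = 240.8 / 8 = 30.10 mm

30.10 mm


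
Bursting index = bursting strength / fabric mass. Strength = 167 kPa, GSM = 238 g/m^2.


Formula: Bursting Index = Bursting Strength / Fabric GSM
BI = 167 kPa / 238 g/m^2
BI = 0.702 kPa/(g/m^2)

0.702 kPa/(g/m^2)


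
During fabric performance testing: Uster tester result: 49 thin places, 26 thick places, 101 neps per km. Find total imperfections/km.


Formula: Total = thin places + thick places + neps
Total = 49 + 26 + 101
Total = 176 imperfections/km

176 imperfections/km


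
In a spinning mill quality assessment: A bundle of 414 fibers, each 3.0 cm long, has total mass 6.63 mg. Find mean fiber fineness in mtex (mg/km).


Formula: fineness (mtex) = mass (mg) / total length (km) = (mass_mg / total_length_m) * 1000
Step 1: Convert fiber length: 3.0 cm = 0.03 m
Step 2: Total fiber length = 414 * 0.03 = 12.42 m
Step 3: Linear density = 6.63 mg / 12.42 m = 0.5338 mg/m
Step 4: fineness = 0.5338 * 1000 = 533.8 mtex

533.8 mtex


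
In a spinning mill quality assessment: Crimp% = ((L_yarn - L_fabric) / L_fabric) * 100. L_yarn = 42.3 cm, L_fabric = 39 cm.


Formula: Crimp% = ((L_yarn - L_fabric) / L_fabric) * 100
Step 1: Extension = 42.3 - 39 = 3.3 cm
Step 2: Crimp% = (3.3 / 39) * 100
Step 3: Crimp% = 0.084615 * 100 = 8.4615% ≈ 8.5%

8.5%


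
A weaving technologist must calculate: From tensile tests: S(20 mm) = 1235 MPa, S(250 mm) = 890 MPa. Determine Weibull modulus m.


Formula: m = ln(L1/L2) / ln(S2/S1)
Step 1: ln(L1/L2) = ln(20/250) = -2.52573
Step 2: S2/S1 = 890/1235 = 0.72065
Step 3: ln(S2/S1) = ln(0.72065) = -0.32760
Step 4: m = -2.52573 / -0.32760 = 7.71

7.71 (Weibull m)


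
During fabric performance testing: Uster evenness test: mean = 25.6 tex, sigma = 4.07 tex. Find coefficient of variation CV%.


Formula: CV% = (standard deviation / mean) * 100
Step 1: Ratio = 4.07 / 25.6 = 0.158984
Step 2: CV% = 0.158984 * 100 = 15.8984% ≈ 15.9%

15.9%


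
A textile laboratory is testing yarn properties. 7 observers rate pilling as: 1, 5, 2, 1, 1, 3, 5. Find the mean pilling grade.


Formula: Mean = sum / count
Sum = 1 + 5 + 2 + 1 + 1 + 3 + 5 = 18
Mean = 18 / 7 = 2.6

2.6


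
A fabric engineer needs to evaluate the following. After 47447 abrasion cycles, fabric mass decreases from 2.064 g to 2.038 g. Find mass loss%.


Formula: Mass loss% = ((m_before - m_after) / m_before) * 100
Step 1: Mass loss = 2.064 - 2.038 = 0.026 g
Step 2: Ratio = 0.026 / 2.064 = 0.0125969
Step 3: Mass loss% = 0.0125969 * 100 = 1.25969% ≈ 1.26%

1.26%


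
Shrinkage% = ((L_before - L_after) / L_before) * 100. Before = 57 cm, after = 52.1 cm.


Formula: Shrinkage% = ((L_before - L_after) / L_before) * 100
Step 1: Shrinkage = 57 - 52.1 = 4.9 cm
Step 2: Shrinkage% = (4.9 / 57) * 100
Step 3: Shrinkage% = 0.085965 * 100 = 8.5965% ≈ 8.6%

8.6%


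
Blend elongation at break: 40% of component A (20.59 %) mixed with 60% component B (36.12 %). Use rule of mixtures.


Formula: Blend property = (fraction_A * property_A) + (fraction_B * property_B)
Step 1: Contribution A = 40/100 * 20.59 % = 8.236 %
Step 2: Contribution B = 60/100 * 36.12 % = 21.672 %
Step 3: Blend elongation at break = 8.236 + 21.672 = 29.908 %

29.908 %


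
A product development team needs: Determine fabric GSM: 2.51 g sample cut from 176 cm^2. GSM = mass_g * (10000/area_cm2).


Formula: GSM = mass_g / area_m2
Step 1: Convert area: 176 cm^2 = 176 / 10000 = 0.0176 m^2
Step 2: GSM = 2.51 g / 0.0176 m^2 = 142.6 g/m^2

142.6 g/m^2


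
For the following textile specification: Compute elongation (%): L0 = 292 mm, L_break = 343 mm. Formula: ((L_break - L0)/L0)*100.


Formula: Elongation (%) = ((L_break - L0) / L0) * 100
Step 1: Extension = 343 - 292 = 51 mm
Step 2: Elongation = (51 / 292) * 100
Step 3: Elongation = 0.174658 * 100 = 17.4658% ≈ 17.5%

17.5%


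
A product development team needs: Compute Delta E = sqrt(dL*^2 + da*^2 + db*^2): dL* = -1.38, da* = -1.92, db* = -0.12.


Formula: Delta E = sqrt(dL*^2 + da*^2 + db*^2)
Step 1: dL*^2 = (-1.38)^2 = 1.9044
Step 2: da*^2 = (-1.92)^2 = 3.6864
Step 3: db*^2 = (-0.12)^2 = 0.0144
Step 4: Sum = 1.9044 + 3.6864 + 0.0144 = 5.6052
Step 5: Delta E = sqrt(5.6052) = 2.37

2.37 Delta E


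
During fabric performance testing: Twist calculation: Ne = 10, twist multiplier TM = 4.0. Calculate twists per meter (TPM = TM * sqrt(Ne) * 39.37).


Formula: TPM = TM * sqrt(Ne) * 39.37
Step 1: sqrt(Ne) = sqrt(10) = 3.1623
Step 2: TM * sqrt(Ne) = 4.0 * 3.1623 = 12.6492
Step 3: TPM = 12.6492 * 39.37 = 498 twists/m

498 twists/m


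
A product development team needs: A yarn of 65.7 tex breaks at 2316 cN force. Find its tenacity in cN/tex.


Formula: Tenacity = Breaking force / Linear density
Tenacity = 2316 cN / 65.7 tex
Tenacity = 35.25 cN/tex

35.25 cN/tex


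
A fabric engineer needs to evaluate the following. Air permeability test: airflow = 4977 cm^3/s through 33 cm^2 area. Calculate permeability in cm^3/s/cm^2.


Formula: Air Permeability = Airflow / Test Area
AP = 4977 cm^3/s / 33 cm^2
AP = 150.8 cm^3/s/cm^2

150.8 cm^3/s/cm^2


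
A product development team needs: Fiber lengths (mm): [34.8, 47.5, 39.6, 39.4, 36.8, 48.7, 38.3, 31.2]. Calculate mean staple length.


Formula: Mean = sum of lengths / count
Sum = 34.8 + 47.5 + 39.6 + 39.4 + 36.8 + 48.7 + 38.3 + 31.2
Sum = 316.3 mm
Mean = 316.3 / 8 = 39.54 mm

39.54 mm


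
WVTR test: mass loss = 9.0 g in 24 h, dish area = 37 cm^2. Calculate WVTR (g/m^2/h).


Formula: WVTR = mass_loss / (area * time)
Step 1: Convert area: 37 cm^2 = 0.0037 m^2
Step 2: WVTR = 9.0 g / (0.0037 m^2 * 24 h)
Step 3: WVTR = 9.0 / 0.0888 = 101.4 g/m^2/h

101.4 g/m^2/h


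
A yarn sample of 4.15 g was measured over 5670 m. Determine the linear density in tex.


Formula: Tex = (mass_g / length_m) * 1000
Substituting: Tex = (4.15 / 5670) * 1000
Intermediate: 4.15 / 5670 = 0.00073192 g/m
Tex = 0.00073192 * 1000 = 0.73 tex

0.73 tex


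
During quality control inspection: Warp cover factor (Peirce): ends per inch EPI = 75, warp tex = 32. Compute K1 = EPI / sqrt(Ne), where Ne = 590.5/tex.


Formula: K1 = EPI / sqrt(Ne), with Ne = 590.5 / tex_warp
Step 1: Ne = 590.5 / 32 = 18.453
Step 2: sqrt(Ne) = sqrt(18.453) = 4.2957
Step 3: K1 = 75 / 4.2957 = 17.5

17.5


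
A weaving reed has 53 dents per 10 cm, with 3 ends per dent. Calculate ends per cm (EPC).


Formula: EPC = (dents per 10 cm * ends per dent) / 10
Step 1: Total ends per 10 cm = 53 * 3 = 159
Step 2: EPC = 159 / 10 = 15.9 ends/cm

15.9 ends/cm


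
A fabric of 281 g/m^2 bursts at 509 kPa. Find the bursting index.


Formula: Bursting Index = Bursting Strength / Fabric GSM
BI = 509 kPa / 281 g/m^2
BI = 1.811 kPa/(g/m^2)

1.811 kPa/(g/m^2)


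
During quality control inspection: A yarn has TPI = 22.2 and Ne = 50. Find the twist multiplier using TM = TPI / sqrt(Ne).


Formula: TM = TPI / sqrt(Ne)
Step 1: sqrt(Ne) = sqrt(50) = 7.0711
Step 2: TM = 22.2 / 7.0711 = 3.14

3.14 TM


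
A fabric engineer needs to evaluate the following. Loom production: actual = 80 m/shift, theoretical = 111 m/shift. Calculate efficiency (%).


Formula: Efficiency% = (Actual output / Theoretical output) * 100
Efficiency% = (80 / 111) * 100
Efficiency% = 0.720721 * 100 = 72.0721% ≈ 72.1%

72.1%


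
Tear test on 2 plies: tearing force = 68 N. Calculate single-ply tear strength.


Formula: Per-ply strength = Total force / Number of plies
Per-ply = 68 N / 2
Per-ply = 34 N

34 N


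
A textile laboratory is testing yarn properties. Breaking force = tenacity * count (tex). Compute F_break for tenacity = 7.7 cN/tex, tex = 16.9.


Formula: Breaking force = Tenacity * Linear density
F = 7.7 cN/tex * 16.9 tex
F = 130.13 cN

130.13 cN


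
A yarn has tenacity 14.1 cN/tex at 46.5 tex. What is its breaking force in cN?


Formula: Breaking force = Tenacity * Linear density
F = 14.1 cN/tex * 46.5 tex
F = 655.65 cN

655.65 cN


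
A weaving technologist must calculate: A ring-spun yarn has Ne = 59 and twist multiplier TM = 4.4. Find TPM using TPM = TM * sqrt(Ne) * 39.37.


Formula: TPM = TM * sqrt(Ne) * 39.37
Step 1: sqrt(Ne) = sqrt(59) = 7.6811
Step 2: TM * sqrt(Ne) = 4.4 * 7.6811 = 33.7968
Step 3: TPM = 33.7968 * 39.37 = 1331 twists/m

1331 twists/m


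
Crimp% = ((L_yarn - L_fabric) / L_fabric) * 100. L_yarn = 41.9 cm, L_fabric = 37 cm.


Formula: Crimp% = ((L_yarn - L_fabric) / L_fabric) * 100
Step 1: Extension = 41.9 - 37 = 4.9 cm
Step 2: Crimp% = (4.9 / 37) * 100
Step 3: Crimp% = 0.132432 * 100 = 13.2432% ≈ 13.2%

13.2%


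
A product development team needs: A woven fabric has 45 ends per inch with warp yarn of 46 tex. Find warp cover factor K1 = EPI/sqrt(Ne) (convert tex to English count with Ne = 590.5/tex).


Formula: K1 = EPI / sqrt(Ne), with Ne = 590.5 / tex_warp
Step 1: Ne = 590.5 / 46 = 12.837
Step 2: sqrt(Ne) = sqrt(12.837) = 3.5829
Step 3: K1 = 45 / 3.5829 = 12.6

12.6


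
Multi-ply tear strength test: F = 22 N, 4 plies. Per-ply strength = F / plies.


Formula: Per-ply strength = Total force / Number of plies
Per-ply = 22 N / 4
Per-ply = 5.5 N

5.5 N


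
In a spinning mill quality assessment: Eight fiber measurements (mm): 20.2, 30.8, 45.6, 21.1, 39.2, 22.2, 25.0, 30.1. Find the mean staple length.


Formula: Mean = sum of lengths / count
Sum = 20.2 + 30.8 + 45.6 + 21.1 + 39.2 + 22.2 + 25.0 + 30.1
Sum = 234.2 mm
Mean = 234.2 / 8 = 29.28 mm

29.28 mm


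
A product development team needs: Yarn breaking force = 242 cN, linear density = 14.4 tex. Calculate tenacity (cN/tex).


Formula: Tenacity = Breaking force / Linear density
Tenacity = 242 cN / 14.4 tex
Tenacity = 16.81 cN/tex

16.81 cN/tex


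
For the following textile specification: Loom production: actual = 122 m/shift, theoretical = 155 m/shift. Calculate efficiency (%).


Formula: Efficiency% = (Actual output / Theoretical output) * 100
Efficiency% = (122 / 155) * 100
Efficiency% = 0.787097 * 100 = 78.7097% ≈ 78.7%

78.7%


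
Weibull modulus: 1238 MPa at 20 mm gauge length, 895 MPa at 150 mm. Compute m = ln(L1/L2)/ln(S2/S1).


Formula: m = ln(L1/L2) / ln(S2/S1)
Step 1: ln(L1/L2) = ln(20/150) = -2.01490
Step 2: S2/S1 = 895/1238 = 0.72294
Step 3: ln(S2/S1) = ln(0.72294) = -0.32443
Step 4: m = -2.01490 / -0.32443 = 6.21

6.21 (Weibull m)


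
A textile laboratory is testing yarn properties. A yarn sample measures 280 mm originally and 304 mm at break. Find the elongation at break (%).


Formula: Elongation (%) = ((L_break - L0) / L0) * 100
Step 1: Extension = 304 - 280 = 24 mm
Step 2: Elongation = (24 / 280) * 100
Step 3: Elongation = 0.085714 * 100 = 8.5714% ≈ 8.6%

8.6%


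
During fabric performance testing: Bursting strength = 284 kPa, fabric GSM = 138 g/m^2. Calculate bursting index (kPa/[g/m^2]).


Formula: Bursting Index = Bursting Strength / Fabric GSM
BI = 284 kPa / 138 g/m^2
BI = 2.058 kPa/(g/m^2)

2.058 kPa/(g/m^2)


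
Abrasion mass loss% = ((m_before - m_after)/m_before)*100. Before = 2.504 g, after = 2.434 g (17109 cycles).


Formula: Mass loss% = ((m_before - m_after) / m_before) * 100
Step 1: Mass loss = 2.504 - 2.434 = 0.07 g
Step 2: Ratio = 0.07 / 2.504 = 0.0279553
Step 3: Mass loss% = 0.0279553 * 100 = 2.79553% ≈ 2.80%

2.80%


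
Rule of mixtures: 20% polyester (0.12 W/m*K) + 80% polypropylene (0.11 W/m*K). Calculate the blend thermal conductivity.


Formula: Blend property = (fraction_A * property_A) + (fraction_B * property_B)
Step 1: Contribution A = 20/100 * 0.12 W/m*K = 0.024 W/m*K
Step 2: Contribution B = 80/100 * 0.11 W/m*K = 0.088 W/m*K
Step 3: Blend thermal conductivity = 0.024 + 0.088 = 0.112 W/m*K

0.112 W/m*K


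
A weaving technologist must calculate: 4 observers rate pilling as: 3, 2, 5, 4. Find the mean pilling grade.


Formula: Mean = sum / count
Sum = 3 + 2 + 5 + 4 = 14
Mean = 14 / 4 = 3.5

3.5


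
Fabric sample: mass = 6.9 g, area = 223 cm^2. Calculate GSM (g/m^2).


Formula: GSM = mass_g / area_m2
Step 1: Convert area: 223 cm^2 = 223 / 10000 = 0.0223 m^2
Step 2: GSM = 6.9 g / 0.0223 m^2 = 309.4 g/m^2

309.4 g/m^2


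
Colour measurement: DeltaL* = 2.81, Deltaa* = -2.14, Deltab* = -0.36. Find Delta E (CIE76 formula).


Formula: Delta E = sqrt(dL*^2 + da*^2 + db*^2)
Step 1: dL*^2 = 2.81^2 = 7.8961
Step 2: da*^2 = (-2.14)^2 = 4.5796
Step 3: db*^2 = (-0.36)^2 = 0.1296
Step 4: Sum = 7.8961 + 4.5796 + 0.1296 = 12.6053
Step 5: Delta E = sqrt(12.6053) = 3.55

3.55 Delta E


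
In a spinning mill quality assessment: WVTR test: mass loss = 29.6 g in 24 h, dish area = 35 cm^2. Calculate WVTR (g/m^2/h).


Formula: WVTR = mass_loss / (area * time)
Step 1: Convert area: 35 cm^2 = 0.0035 m^2
Step 2: WVTR = 29.6 g / (0.0035 m^2 * 24 h)
Step 3: WVTR = 29.6 / 0.084 = 352.4 g/m^2/h

352.4 g/m^2/h


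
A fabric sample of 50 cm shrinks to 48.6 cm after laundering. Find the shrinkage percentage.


Formula: Shrinkage% = ((L_before - L_after) / L_before) * 100
Step 1: Shrinkage = 50 - 48.6 = 1.4 cm
Step 2: Shrinkage% = (1.4 / 50) * 100
Step 3: Shrinkage% = 0.028 * 100 = 2.8%

2.8%


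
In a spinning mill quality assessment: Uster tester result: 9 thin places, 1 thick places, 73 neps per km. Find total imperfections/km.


Formula: Total = thin places + thick places + neps
Total = 9 + 1 + 73
Total = 83 imperfections/km

83 imperfections/km


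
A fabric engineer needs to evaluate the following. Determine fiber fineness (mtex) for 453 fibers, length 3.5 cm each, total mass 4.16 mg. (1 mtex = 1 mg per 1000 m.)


Formula: fineness (mtex) = mass (mg) / total length (km) = (mass_mg / total_length_m) * 1000
Step 1: Convert fiber length: 3.5 cm = 0.035 m
Step 2: Total fiber length = 453 * 0.035 = 15.855 m
Step 3: Linear density = 4.16 mg / 15.855 m = 0.2624 mg/m
Step 4: fineness = 0.2624 * 1000 = 262.4 mtex

262.4 mtex


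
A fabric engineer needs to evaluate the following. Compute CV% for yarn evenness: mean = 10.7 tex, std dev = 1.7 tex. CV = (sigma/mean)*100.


Formula: CV% = (standard deviation / mean) * 100
Step 1: Ratio = 1.7 / 10.7 = 0.158879
Step 2: CV% = 0.158879 * 100 = 15.8879% ≈ 15.9%

15.9%


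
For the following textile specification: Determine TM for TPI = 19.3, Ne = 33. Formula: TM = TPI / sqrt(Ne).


Formula: TM = TPI / sqrt(Ne)
Step 1: sqrt(Ne) = sqrt(33) = 5.7446
Step 2: TM = 19.3 / 5.7446 = 3.36

3.36 TM


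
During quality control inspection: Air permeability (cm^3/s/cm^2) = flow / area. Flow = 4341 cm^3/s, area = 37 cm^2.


Formula: Air Permeability = Airflow / Test Area
AP = 4341 cm^3/s / 37 cm^2
AP = 117.3 cm^3/s/cm^2

117.3 cm^3/s/cm^2


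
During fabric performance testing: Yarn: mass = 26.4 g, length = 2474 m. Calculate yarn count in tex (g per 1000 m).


Formula: Tex = (mass_g / length_m) * 1000
Substituting: Tex = (26.4 / 2474) * 1000
Intermediate: 26.4 / 2474 = 0.01067098 g/m
Tex = 0.01067098 * 1000 = 10.67 tex

10.67 tex


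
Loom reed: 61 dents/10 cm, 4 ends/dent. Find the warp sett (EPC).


Formula: EPC = (dents per 10 cm * ends per dent) / 10
Step 1: Total ends per 10 cm = 61 * 4 = 244
Step 2: EPC = 244 / 10 = 24.4 ends/cm

24.4 ends/cm


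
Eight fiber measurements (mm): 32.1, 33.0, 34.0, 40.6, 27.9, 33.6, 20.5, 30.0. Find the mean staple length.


Formula: Mean = sum of lengths / count
Sum = 32.1 + 33.0 + 34.0 + 40.6 + 27.9 + 33.6 + 20.5 + 30.0
Sum = 251.7 mm
Mean = 251.7 / 8 = 31.46 mm

31.46 mm


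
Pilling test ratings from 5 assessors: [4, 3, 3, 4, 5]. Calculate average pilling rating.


Formula: Mean = sum / count
Sum = 4 + 3 + 3 + 4 + 5 = 19
Mean = 19 / 5 = 3.8

3.8


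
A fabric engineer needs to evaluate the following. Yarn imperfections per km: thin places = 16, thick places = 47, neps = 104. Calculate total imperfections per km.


Formula: Total = thin places + thick places + neps
Total = 16 + 47 + 104
Total = 167 imperfections/km

167 imperfections/km


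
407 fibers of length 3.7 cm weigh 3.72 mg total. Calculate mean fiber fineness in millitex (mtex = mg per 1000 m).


Formula: fineness (mtex) = mass (mg) / total length (km) = (mass_mg / total_length_m) * 1000
Step 1: Convert fiber length: 3.7 cm = 0.037 m
Step 2: Total fiber length = 407 * 0.037 = 15.059 m
Step 3: Linear density = 3.72 mg / 15.059 m = 0.2470 mg/m
Step 4: fineness = 0.2470 * 1000 = 247.0 mtex

247.0 mtex


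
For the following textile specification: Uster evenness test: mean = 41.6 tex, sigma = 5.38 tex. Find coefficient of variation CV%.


Formula: CV% = (standard deviation / mean) * 100
Step 1: Ratio = 5.38 / 41.6 = 0.129327
Step 2: CV% = 0.129327 * 100 = 12.9327% ≈ 12.9%

12.9%


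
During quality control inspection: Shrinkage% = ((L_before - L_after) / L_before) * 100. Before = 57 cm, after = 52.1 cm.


Formula: Shrinkage% = ((L_before - L_after) / L_before) * 100
Step 1: Shrinkage = 57 - 52.1 = 4.9 cm
Step 2: Shrinkage% = (4.9 / 57) * 100
Step 3: Shrinkage% = 0.085965 * 100 = 8.5965% ≈ 8.6%

8.6%


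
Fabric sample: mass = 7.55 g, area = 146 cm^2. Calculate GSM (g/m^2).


Formula: GSM = mass_g / area_m2
Step 1: Convert area: 146 cm^2 = 146 / 10000 = 0.0146 m^2
Step 2: GSM = 7.55 g / 0.0146 m^2 = 517.1 g/m^2

517.1 g/m^2


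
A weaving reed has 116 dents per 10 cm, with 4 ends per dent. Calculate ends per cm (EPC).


Formula: EPC = (dents per 10 cm * ends per dent) / 10
Step 1: Total ends per 10 cm = 116 * 4 = 464
Step 2: EPC = 464 / 10 = 46.4 ends/cm

46.4 ends/cm


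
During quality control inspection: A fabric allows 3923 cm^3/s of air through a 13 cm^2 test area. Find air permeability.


Formula: Air Permeability = Airflow / Test Area
AP = 3923 cm^3/s / 13 cm^2
AP = 301.8 cm^3/s/cm^2

301.8 cm^3/s/cm^2


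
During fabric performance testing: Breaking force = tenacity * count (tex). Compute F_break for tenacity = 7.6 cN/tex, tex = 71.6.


Formula: Breaking force = Tenacity * Linear density
F = 7.6 cN/tex * 71.6 tex
F = 544.16 cN

544.16 cN


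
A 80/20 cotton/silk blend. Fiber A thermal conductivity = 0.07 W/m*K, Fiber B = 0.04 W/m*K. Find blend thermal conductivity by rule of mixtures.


Formula: Blend property = (fraction_A * property_A) + (fraction_B * property_B)
Step 1: Contribution A = 80/100 * 0.07 W/m*K = 0.056 W/m*K
Step 2: Contribution B = 20/100 * 0.04 W/m*K = 0.008 W/m*K
Step 3: Blend thermal conductivity = 0.056 + 0.008 = 0.064 W/m*K

0.064 W/m*K


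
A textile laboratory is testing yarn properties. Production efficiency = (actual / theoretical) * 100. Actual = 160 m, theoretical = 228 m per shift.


Formula: Efficiency% = (Actual output / Theoretical output) * 100
Efficiency% = (160 / 228) * 100
Efficiency% = 0.701754 * 100 = 70.1754% ≈ 70.2%

70.2%


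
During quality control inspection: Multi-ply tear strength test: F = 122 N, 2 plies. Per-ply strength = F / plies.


Formula: Per-ply strength = Total force / Number of plies
Per-ply = 122 N / 2
Per-ply = 61 N

61 N


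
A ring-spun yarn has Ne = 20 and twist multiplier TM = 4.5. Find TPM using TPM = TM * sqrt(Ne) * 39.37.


Formula: TPM = TM * sqrt(Ne) * 39.37
Step 1: sqrt(Ne) = sqrt(20) = 4.4721
Step 2: TM * sqrt(Ne) = 4.5 * 4.4721 = 20.1245
Step 3: TPM = 20.1245 * 39.37 = 792 twists/m

792 twists/m


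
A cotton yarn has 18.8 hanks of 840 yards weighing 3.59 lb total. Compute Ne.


Formula: Ne = hanks / mass_lb
Substituting: Ne = 18.8 / 3.59
Ne = 5.2

5.2 Ne


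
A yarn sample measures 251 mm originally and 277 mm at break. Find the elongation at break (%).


Formula: Elongation (%) = ((L_break - L0) / L0) * 100
Step 1: Extension = 277 - 251 = 26 mm
Step 2: Elongation = (26 / 251) * 100
Step 3: Elongation = 0.103586 * 100 = 10.3586% ≈ 10.4%

10.4%


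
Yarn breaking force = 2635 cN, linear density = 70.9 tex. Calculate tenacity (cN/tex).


Formula: Tenacity = Breaking force / Linear density
Tenacity = 2635 cN / 70.9 tex
Tenacity = 37.17 cN/tex

37.17 cN/tex


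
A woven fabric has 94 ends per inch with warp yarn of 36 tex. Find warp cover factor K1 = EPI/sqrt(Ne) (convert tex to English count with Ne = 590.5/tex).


Formula: K1 = EPI / sqrt(Ne), with Ne = 590.5 / tex_warp
Step 1: Ne = 590.5 / 36 = 16.403
Step 2: sqrt(Ne) = sqrt(16.403) = 4.0501
Step 3: K1 = 94 / 4.0501 = 23.2

23.2


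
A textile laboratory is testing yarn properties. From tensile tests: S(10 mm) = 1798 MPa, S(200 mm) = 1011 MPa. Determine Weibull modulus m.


Formula: m = ln(L1/L2) / ln(S2/S1)
Step 1: ln(L1/L2) = ln(10/200) = -2.99573
Step 2: S2/S1 = 1011/1798 = 0.56229
Step 3: ln(S2/S1) = ln(0.56229) = -0.57574
Step 4: m = -2.99573 / -0.57574 = 5.20

5.20 (Weibull m)
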